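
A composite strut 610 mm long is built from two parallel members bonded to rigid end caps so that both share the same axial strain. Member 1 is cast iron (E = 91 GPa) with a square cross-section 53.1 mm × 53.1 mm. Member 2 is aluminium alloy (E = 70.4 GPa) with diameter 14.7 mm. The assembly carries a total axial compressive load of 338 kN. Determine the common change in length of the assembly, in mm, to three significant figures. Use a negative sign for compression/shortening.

-0.768 mm

A_1 = 2820 mm².
A_2 = 169.7 mm².
Equal strain + equilibrium ⇒ each member carries load in proportion to AE: A₁E₁ = 256600000 N, A₂E₂ = 11950000 N, ΣAE = 268500000 N.
δ = PL/ΣAE = -338000·610/268500000 = -0.7678 mm.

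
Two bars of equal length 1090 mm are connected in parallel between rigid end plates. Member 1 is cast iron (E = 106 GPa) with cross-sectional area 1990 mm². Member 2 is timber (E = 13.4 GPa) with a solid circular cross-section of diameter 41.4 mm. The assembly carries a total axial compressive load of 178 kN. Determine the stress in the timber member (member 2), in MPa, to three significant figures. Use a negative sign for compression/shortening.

-10.4 MPa

A_2 = 1346 mm².
Equal strain + equilibrium ⇒ each member carries load in proportion to AE: A₁E₁ = 210900000 N, A₂E₂ = 18040000 N, ΣAE = 229000000 N.
σ₂ = P·E₂/ΣAE = -178000·13400/229000000 = -10.42 MPa.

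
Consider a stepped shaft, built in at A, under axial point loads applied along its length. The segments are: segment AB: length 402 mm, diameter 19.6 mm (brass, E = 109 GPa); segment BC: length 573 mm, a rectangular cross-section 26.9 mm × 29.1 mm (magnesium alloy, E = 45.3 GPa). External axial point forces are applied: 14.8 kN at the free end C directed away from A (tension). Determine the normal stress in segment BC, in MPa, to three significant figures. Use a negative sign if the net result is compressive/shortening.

Internal axial forces (sectioning from the free end, tension +): N_BC = 14.8 kN, N_AB = 14.8 kN.
A_BC = 782.8 mm².
σ_BC = N_BC/A_BC = 14800/782.8 = 18.91 MPa.

18.9 MPa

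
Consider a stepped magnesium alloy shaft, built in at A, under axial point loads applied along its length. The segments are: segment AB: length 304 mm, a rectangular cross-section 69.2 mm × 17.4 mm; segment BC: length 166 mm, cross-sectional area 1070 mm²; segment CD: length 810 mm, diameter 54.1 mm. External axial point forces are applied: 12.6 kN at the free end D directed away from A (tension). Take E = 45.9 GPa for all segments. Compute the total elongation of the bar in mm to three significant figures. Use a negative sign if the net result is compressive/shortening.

Internal axial forces (sectioning from the free end, tension +): N_CD = 12.6 kN, N_BC = 12.6 kN, N_AB = 12.6 kN.
A_AB = 1204 mm².
A_CD = 2299 mm².
δ_AB = 12600·304/(1204·45900) = 0.06931 mm
δ_BC = 12600·166/(1070·45900) = 0.04259 mm
δ_CD = 12600·810/(2299·45900) = 0.09673 mm
δ = Σδ_i = 0.2086 mm.

0.209 mm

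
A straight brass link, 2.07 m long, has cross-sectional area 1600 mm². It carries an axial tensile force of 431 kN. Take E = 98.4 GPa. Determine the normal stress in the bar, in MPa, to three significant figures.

σ = N/A = 431000/1600 = 269.4 MPa.

269 MPa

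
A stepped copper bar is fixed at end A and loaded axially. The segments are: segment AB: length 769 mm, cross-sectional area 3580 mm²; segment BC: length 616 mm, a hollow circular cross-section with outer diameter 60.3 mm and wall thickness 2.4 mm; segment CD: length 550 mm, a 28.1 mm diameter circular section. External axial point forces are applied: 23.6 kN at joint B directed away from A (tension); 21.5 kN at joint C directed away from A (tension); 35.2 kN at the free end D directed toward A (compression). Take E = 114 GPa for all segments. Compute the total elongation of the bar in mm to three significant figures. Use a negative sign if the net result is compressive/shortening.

-0.425 mm

Internal axial forces (sectioning from the free end, tension +): N_CD = -35.2 kN, N_BC = -13.7 kN, N_AB = 9.9 kN.
A_BC = 436.6 mm².
A_CD = 620.2 mm².
δ_AB = 9900·769/(3580·114000) = 0.01865 mm
δ_BC = -13700·616/(436.6·114000) = -0.1696 mm
δ_CD = -35200·550/(620.2·114000) = -0.2738 mm
δ = Σδ_i = -0.4248 mm.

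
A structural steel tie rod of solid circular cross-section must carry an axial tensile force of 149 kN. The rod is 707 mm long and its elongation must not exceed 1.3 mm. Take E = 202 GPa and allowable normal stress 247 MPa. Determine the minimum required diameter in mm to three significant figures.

27.7 mm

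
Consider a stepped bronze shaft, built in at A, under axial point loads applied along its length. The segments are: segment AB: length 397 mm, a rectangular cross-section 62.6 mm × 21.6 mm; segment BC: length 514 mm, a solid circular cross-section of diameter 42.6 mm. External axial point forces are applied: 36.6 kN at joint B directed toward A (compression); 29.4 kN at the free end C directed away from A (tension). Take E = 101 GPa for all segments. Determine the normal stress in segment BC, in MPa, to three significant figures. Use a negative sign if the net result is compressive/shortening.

Internal axial forces (sectioning from the free end, tension +): N_BC = 29.4 kN, N_AB = -7.2 kN.
A_BC = 1425 mm².
σ_BC = N_BC/A_BC = 29400/1425 = 20.63 MPa.

20.6 MPa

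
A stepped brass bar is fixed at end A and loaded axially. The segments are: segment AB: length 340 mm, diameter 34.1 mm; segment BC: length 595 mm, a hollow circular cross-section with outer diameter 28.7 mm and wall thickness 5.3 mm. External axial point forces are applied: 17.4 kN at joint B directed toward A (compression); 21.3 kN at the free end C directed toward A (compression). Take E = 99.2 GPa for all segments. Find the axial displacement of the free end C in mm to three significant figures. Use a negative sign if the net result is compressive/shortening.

Internal axial forces (sectioning from the free end, tension +): N_BC = -21.3 kN, N_AB = -38.7 kN.
A_AB = 913.3 mm².
A_BC = 389.6 mm².
δ_AB = -38700·340/(913.3·99200) = -0.1452 mm
δ_BC = -21300·595/(389.6·99200) = -0.3279 mm
δ = Σδ_i = -0.4731 mm.

-0.473 mm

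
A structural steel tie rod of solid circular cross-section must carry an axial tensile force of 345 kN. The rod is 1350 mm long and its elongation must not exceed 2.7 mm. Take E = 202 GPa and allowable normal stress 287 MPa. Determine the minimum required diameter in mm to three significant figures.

39.1 mm

Required area A ≥ P/σ_allow = 345000/287 = 1202 mm².
For a solid circular section, d ≥ √(4A/π) = 39.12 mm.
Elongation limit: A ≥ PL/(Eδ_allow) = 345000·1350/(202000·2.7) = 854 mm² ⇒ d ≥ 32.97 mm.
The stress limit governs.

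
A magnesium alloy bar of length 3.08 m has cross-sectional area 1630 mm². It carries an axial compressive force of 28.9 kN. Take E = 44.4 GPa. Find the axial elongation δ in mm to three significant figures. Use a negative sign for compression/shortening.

δ_mech = NL/(AE) = -28900·3080/(1630·44400) = -1.23 mm.

-1.23 mm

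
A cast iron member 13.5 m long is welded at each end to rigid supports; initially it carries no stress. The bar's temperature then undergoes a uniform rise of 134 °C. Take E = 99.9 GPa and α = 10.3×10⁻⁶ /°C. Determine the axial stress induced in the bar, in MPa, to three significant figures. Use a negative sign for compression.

Free thermal expansion αLΔT = 10.3e-6 · 13500 · 134 = 18.63 mm.
The walls impose strain ε = −(18.63)/13500 = -1.3802e-03; σ = Eε = 99900 · -1.3802e-03 = -137.9 MPa.

-138 MPa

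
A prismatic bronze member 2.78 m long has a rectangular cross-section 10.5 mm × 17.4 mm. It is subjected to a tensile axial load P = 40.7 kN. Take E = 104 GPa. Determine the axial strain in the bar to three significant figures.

0.00214

A = 182.7 mm².
σ = N/A = 222.8 MPa; ε = σ/E = 222.8/104000 = 2.142e-03.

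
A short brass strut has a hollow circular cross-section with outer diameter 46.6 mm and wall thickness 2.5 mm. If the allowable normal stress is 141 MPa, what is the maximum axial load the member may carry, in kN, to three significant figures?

A = 346.4 mm².
P_max = σ_allow · A = 141 · 346.4 = 48840 N = 48.84 kN.

48.8 kN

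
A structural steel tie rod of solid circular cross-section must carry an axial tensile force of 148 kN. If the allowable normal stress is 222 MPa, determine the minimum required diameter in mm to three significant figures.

29.1 mm

Required area A ≥ P/σ_allow = 148000/222 = 666.7 mm².
For a solid circular section, d ≥ √(4A/π) = 29.13 mm.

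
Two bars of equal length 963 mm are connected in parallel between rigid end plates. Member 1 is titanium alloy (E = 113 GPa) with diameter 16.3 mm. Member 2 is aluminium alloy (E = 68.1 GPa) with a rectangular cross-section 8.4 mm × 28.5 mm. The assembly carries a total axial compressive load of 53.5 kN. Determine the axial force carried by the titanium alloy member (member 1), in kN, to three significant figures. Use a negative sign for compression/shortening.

A_1 = 208.7 mm².
A_2 = 239.4 mm².
Equal strain + equilibrium ⇒ each member carries load in proportion to AE: A₁E₁ = 23580000 N, A₂E₂ = 16300000 N, ΣAE = 39880000 N.
F₁ = P·A₁E₁/ΣAE = -53500·23580000/39880000 = -31630 N.

-31.6 kN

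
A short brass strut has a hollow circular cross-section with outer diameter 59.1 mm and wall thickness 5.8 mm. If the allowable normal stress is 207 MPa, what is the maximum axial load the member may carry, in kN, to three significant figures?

A = 971.2 mm².
P_max = σ_allow · A = 207 · 971.2 = 201000 N = 201 kN.

201 kN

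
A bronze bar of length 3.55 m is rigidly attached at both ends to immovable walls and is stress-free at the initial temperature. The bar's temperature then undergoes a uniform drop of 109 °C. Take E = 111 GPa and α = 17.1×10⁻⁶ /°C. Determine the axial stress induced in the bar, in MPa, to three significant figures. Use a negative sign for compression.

207 MPa

Free thermal expansion αLΔT = 17.1e-6 · 3550 · -109 = -6.617 mm.
The walls impose strain ε = −(-6.617)/3550 = 1.8639e-03; σ = Eε = 111000 · 1.8639e-03 = 206.9 MPa.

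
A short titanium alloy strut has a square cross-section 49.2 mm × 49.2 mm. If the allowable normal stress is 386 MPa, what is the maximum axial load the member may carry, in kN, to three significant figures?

A = 2421 mm².
P_max = σ_allow · A = 386 · 2421 = 934400 N = 934.4 kN.

934 kN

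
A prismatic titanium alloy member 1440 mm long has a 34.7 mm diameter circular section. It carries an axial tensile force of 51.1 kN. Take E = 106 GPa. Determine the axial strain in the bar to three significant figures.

5.10e-04

A = 945.7 mm².
σ = N/A = 54.03 MPa; ε = σ/E = 54.03/106000 = 5.098e-04.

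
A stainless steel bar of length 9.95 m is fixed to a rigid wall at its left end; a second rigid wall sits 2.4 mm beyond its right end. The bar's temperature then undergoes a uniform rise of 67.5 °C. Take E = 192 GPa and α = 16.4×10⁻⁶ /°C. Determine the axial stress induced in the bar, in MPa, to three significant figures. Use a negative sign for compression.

-166 MPa

Free thermal expansion αLΔT = 16.4e-6 · 9950 · 67.5 = 11.01 mm.
The walls engage after the gap closes; constrained expansion = 11.01 − 2.4 = 8.615 mm.
The walls impose strain ε = −(8.615)/9950 = -8.6579e-04; σ = Eε = 192000 · -8.6579e-04 = -166.2 MPa.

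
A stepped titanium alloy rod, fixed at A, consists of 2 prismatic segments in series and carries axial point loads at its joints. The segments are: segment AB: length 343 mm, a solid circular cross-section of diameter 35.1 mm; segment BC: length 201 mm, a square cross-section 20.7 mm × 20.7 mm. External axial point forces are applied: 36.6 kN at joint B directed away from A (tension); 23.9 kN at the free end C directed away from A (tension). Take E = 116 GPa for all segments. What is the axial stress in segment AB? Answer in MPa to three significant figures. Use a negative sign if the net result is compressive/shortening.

62.5 MPa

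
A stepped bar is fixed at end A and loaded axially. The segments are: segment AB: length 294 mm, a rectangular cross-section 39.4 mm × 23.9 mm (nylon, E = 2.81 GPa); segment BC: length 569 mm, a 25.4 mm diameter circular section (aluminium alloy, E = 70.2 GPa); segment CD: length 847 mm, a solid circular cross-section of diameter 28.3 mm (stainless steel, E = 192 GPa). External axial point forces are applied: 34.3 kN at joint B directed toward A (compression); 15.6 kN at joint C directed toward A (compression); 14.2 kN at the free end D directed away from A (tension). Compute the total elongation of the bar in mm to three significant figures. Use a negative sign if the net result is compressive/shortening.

-3.89 mm

Internal axial forces (sectioning from the free end, tension +): N_CD = 14.2 kN, N_BC = -1.4 kN, N_AB = -35.7 kN.
A_AB = 941.7 mm².
A_BC = 506.7 mm².
A_CD = 629 mm².
δ_AB = -35700·294/(941.7·2810) = -3.967 mm
δ_BC = -1400·569/(506.7·70200) = -0.02239 mm
δ_CD = 14200·847/(629·192000) = 0.09959 mm
δ = Σδ_i = -3.889 mm.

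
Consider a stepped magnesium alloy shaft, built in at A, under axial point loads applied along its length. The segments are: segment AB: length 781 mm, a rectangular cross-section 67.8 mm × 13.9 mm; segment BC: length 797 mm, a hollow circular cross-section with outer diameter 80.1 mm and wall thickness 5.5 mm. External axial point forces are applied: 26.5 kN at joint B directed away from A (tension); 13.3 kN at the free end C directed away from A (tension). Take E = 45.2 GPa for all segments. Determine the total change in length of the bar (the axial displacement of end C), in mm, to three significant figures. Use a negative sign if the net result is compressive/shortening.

Internal axial forces (sectioning from the free end, tension +): N_BC = 13.3 kN, N_AB = 39.8 kN.
A_AB = 942.4 mm².
A_BC = 1289 mm².
δ_AB = 39800·781/(942.4·45200) = 0.7297 mm
δ_BC = 13300·797/(1289·45200) = 0.1819 mm
δ = Σδ_i = 0.9116 mm.

0.912 mm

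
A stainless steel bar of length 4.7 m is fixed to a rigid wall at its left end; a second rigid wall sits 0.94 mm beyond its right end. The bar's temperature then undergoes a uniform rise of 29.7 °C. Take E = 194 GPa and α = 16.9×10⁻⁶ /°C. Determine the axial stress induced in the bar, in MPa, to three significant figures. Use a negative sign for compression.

-58.6 MPa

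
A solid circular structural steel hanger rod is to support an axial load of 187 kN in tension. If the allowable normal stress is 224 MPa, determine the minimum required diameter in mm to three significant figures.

Required area A ≥ P/σ_allow = 187000/224 = 834.8 mm².
For a solid circular section, d ≥ √(4A/π) = 32.6 mm.

32.6 mm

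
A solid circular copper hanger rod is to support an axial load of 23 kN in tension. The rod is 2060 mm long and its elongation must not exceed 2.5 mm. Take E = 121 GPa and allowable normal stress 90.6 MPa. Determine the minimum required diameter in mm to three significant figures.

Required area A ≥ P/σ_allow = 23000/90.6 = 253.9 mm².
For a solid circular section, d ≥ √(4A/π) = 17.98 mm.
Elongation limit: A ≥ PL/(Eδ_allow) = 23000·2060/(121000·2.5) = 156.6 mm² ⇒ d ≥ 14.12 mm.
The stress limit governs.

18.0 mm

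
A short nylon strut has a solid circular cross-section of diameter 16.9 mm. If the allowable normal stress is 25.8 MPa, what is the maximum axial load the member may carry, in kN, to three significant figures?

5.79 kN

A = 224.3 mm².
P_max = σ_allow · A = 25.8 · 224.3 = 5787 N = 5.787 kN.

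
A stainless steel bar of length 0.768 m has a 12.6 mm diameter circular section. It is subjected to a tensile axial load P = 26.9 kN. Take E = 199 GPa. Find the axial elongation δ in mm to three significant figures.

0.833 mm

A = 124.7 mm².
δ_mech = NL/(AE) = 26900·768/(124.7·199000) = 0.8326 mm.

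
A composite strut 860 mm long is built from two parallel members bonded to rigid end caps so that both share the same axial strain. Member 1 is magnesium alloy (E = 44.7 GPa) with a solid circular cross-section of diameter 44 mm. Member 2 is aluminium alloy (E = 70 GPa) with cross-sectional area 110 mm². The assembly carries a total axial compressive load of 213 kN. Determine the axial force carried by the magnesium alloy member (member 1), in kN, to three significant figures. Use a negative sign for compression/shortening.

A_1 = 1521 mm².
Equal strain + equilibrium ⇒ each member carries load in proportion to AE: A₁E₁ = 67970000 N, A₂E₂ = 7700000 N, ΣAE = 75670000 N.
F₁ = P·A₁E₁/ΣAE = -213000·67970000/75670000 = -191300 N.

-191 kN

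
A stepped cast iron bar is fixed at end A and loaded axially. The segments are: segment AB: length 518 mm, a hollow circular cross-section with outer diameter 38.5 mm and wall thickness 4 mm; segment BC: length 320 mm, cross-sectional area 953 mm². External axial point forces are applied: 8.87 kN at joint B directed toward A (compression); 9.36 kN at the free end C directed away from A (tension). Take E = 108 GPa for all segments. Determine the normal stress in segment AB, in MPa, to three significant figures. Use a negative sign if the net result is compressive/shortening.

1.13 MPa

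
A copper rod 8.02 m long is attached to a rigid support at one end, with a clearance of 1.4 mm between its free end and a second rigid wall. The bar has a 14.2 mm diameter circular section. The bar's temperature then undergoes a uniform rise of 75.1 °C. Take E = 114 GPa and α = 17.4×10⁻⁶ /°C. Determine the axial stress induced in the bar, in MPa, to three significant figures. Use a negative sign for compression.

Free thermal expansion αLΔT = 17.4e-6 · 8020 · 75.1 = 10.48 mm.
The walls engage after the gap closes; constrained expansion = 10.48 − 1.4 = 9.08 mm.
The walls impose strain ε = −(9.08)/8020 = -1.1322e-03; σ = Eε = 114000 · -1.1322e-03 = -129.1 MPa.

-129 MPa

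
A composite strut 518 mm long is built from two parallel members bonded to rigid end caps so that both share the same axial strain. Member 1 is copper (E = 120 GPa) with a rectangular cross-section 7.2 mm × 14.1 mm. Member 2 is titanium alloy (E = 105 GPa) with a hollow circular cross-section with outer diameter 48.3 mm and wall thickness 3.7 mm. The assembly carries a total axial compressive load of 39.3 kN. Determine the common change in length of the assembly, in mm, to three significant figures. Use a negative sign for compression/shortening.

A_1 = 101.5 mm².
A_2 = 518.4 mm².
Equal strain + equilibrium ⇒ each member carries load in proportion to AE: A₁E₁ = 12180000 N, A₂E₂ = 54430000 N, ΣAE = 66620000 N.
δ = PL/ΣAE = -39300·518/66620000 = -0.3056 mm.

-0.306 mm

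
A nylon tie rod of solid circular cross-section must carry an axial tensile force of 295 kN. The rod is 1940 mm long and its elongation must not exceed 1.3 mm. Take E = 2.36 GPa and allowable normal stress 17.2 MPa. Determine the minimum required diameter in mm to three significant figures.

Required area A ≥ P/σ_allow = 295000/17.2 = 17150 mm².
For a solid circular section, d ≥ √(4A/π) = 147.8 mm.
Elongation limit: A ≥ PL/(Eδ_allow) = 295000·1940/(2360·1.3) = 186500 mm² ⇒ d ≥ 487.3 mm.
The elongation limit governs.

487 mm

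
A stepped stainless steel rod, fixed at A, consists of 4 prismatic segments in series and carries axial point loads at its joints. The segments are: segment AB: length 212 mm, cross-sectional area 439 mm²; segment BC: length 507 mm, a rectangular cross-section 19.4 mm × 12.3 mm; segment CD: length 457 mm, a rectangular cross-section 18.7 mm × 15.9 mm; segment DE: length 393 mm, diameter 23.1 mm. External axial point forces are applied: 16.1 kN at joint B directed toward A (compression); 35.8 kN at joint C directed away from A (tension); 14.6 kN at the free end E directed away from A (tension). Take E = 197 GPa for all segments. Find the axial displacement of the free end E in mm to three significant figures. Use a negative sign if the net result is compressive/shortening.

Internal axial forces (sectioning from the free end, tension +): N_DE = 14.6 kN, N_CD = 14.6 kN, N_BC = 50.4 kN, N_AB = 34.3 kN.
A_BC = 238.6 mm².
A_CD = 297.3 mm².
A_DE = 419.1 mm².
δ_AB = 34300·212/(439·197000) = 0.08408 mm
δ_BC = 50400·507/(238.6·197000) = 0.5436 mm
δ_CD = 14600·457/(297.3·197000) = 0.1139 mm
δ_DE = 14600·393/(419.1·197000) = 0.0695 mm
δ = Σδ_i = 0.8111 mm.

0.811 mm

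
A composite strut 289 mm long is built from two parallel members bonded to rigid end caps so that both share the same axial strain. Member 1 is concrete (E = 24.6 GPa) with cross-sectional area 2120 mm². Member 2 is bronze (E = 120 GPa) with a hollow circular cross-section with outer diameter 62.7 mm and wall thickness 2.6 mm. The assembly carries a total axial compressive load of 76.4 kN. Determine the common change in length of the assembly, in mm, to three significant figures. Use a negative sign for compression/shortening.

-0.199 mm

A_2 = 490.9 mm².
Equal strain + equilibrium ⇒ each member carries load in proportion to AE: A₁E₁ = 52150000 N, A₂E₂ = 58910000 N, ΣAE = 111100000 N.
δ = PL/ΣAE = -76400·289/111100000 = -0.1988 mm.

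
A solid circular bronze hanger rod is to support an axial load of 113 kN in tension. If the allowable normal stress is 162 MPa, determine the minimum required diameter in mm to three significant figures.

29.8 mm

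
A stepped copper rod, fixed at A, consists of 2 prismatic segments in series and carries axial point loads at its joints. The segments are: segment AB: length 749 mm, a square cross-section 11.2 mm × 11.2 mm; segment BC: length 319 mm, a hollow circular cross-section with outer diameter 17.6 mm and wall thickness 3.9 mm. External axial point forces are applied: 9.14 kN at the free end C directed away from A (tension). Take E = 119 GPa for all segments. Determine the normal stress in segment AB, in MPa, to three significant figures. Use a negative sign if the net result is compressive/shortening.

72.9 MPa

Internal axial forces (sectioning from the free end, tension +): N_BC = 9.14 kN, N_AB = 9.14 kN.
A_AB = 125.4 mm².
σ_AB = N_AB/A_AB = 9140/125.4 = 72.86 MPa.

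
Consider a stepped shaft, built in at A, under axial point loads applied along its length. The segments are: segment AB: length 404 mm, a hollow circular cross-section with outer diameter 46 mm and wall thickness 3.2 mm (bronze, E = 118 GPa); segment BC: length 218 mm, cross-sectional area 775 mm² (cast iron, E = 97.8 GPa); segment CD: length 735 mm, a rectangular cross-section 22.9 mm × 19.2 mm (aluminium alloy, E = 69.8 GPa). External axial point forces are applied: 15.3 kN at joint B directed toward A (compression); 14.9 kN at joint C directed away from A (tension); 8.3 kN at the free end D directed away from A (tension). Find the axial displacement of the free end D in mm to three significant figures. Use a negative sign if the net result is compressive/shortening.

0.328 mm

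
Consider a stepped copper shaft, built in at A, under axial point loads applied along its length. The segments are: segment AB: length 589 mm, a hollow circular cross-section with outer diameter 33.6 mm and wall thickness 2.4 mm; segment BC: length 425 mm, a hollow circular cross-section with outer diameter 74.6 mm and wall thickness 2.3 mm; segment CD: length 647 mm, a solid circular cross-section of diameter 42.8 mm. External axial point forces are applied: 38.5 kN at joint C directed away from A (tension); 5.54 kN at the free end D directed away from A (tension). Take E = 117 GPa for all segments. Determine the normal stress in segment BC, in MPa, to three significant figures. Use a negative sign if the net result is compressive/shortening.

84.3 MPa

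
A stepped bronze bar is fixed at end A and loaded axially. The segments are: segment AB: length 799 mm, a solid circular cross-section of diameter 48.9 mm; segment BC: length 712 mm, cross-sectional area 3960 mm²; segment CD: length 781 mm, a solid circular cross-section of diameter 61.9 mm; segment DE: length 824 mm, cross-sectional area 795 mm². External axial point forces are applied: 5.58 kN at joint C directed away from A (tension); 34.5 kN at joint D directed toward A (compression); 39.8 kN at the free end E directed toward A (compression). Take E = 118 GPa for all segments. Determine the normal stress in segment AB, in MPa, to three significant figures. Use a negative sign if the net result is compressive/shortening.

Internal axial forces (sectioning from the free end, tension +): N_DE = -39.8 kN, N_CD = -74.3 kN, N_BC = -68.72 kN, N_AB = -68.72 kN.
A_AB = 1878 mm².
σ_AB = N_AB/A_AB = -68720/1878 = -36.59 MPa.

-36.6 MPa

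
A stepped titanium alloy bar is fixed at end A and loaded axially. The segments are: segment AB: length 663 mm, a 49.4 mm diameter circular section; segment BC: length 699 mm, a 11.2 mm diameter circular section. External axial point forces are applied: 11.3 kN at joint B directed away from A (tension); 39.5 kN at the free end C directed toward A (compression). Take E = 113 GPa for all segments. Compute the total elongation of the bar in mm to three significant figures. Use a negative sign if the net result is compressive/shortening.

-2.57 mm

Internal axial forces (sectioning from the free end, tension +): N_BC = -39.5 kN, N_AB = -28.2 kN.
A_AB = 1917 mm².
A_BC = 98.52 mm².
δ_AB = -28200·663/(1917·113000) = -0.08633 mm
δ_BC = -39500·699/(98.52·113000) = -2.48 mm
δ = Σδ_i = -2.566 mm.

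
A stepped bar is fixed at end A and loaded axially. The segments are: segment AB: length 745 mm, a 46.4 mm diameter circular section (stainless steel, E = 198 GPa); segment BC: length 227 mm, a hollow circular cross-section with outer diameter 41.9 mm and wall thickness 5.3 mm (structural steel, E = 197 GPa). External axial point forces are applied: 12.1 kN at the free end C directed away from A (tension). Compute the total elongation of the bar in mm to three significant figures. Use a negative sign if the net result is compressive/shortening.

Internal axial forces (sectioning from the free end, tension +): N_BC = 12.1 kN, N_AB = 12.1 kN.
A_AB = 1691 mm².
A_BC = 609.4 mm².
δ_AB = 12100·745/(1691·198000) = 0.02692 mm
δ_BC = 12100·227/(609.4·197000) = 0.02288 mm
δ = Σδ_i = 0.0498 mm.

0.0498 mm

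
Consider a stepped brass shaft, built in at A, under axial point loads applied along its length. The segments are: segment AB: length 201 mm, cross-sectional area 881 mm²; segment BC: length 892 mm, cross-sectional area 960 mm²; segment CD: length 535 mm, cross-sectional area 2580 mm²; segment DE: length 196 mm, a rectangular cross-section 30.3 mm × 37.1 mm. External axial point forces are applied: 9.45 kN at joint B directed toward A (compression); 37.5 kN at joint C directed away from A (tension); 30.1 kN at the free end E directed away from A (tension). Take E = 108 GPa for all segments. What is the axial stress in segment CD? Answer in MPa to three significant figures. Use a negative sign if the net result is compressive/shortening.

11.7 MPa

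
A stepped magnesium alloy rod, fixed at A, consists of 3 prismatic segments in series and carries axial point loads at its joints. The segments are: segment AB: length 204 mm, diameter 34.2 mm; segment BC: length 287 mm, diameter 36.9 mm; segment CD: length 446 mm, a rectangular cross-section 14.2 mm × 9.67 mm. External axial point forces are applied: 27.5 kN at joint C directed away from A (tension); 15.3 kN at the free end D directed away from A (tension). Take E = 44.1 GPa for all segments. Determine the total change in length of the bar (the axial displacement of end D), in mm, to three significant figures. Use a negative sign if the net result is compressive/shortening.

Internal axial forces (sectioning from the free end, tension +): N_CD = 15.3 kN, N_BC = 42.8 kN, N_AB = 42.8 kN.
A_AB = 918.6 mm².
A_BC = 1069 mm².
A_CD = 137.3 mm².
δ_AB = 42800·204/(918.6·44100) = 0.2155 mm
δ_BC = 42800·287/(1069·44100) = 0.2605 mm
δ_CD = 15300·446/(137.3·44100) = 1.127 mm
δ = Σδ_i = 1.603 mm.

1.60 mm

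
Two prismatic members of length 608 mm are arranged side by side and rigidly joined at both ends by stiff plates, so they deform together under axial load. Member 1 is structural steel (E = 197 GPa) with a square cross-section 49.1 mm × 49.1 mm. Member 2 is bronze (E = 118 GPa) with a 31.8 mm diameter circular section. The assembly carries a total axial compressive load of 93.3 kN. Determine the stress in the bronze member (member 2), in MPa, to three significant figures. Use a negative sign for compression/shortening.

A_1 = 2411 mm².
A_2 = 794.2 mm².
Equal strain + equilibrium ⇒ each member carries load in proportion to AE: A₁E₁ = 474900000 N, A₂E₂ = 93720000 N, ΣAE = 568600000 N.
σ₂ = P·E₂/ΣAE = -93300·118000/568600000 = -19.36 MPa.

-19.4 MPa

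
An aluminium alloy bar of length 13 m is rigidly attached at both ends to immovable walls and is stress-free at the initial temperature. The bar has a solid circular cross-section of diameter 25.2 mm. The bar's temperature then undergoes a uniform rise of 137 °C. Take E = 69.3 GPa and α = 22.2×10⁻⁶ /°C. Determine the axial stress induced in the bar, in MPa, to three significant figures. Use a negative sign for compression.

-211 MPa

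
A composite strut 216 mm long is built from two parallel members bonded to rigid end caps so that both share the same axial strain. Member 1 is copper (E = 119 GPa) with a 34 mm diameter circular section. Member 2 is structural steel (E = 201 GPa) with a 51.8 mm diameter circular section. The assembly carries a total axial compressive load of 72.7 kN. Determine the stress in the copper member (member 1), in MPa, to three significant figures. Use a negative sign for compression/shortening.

-16.3 MPa

A_1 = 907.9 mm².
A_2 = 2107 mm².
Equal strain + equilibrium ⇒ each member carries load in proportion to AE: A₁E₁ = 108000000 N, A₂E₂ = 423600000 N, ΣAE = 531600000 N.
σ₁ = P·E₁/ΣAE = -72700·119000/531600000 = -16.27 MPa.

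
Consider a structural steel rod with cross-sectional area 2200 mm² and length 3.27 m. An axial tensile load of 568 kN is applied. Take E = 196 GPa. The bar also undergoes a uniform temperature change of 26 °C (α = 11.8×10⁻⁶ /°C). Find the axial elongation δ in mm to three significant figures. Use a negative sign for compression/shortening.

5.31 mm

δ_mech = NL/(AE) = 568000·3270/(2200·196000) = 4.307 mm.
δ_thermal = αLΔT = 11.8e-6·3270·26 = 1.003 mm.
δ = δ_mech + δ_thermal = 5.311 mm.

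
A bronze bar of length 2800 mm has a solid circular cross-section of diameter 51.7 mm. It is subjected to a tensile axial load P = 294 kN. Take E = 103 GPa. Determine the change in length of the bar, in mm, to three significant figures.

3.81 mm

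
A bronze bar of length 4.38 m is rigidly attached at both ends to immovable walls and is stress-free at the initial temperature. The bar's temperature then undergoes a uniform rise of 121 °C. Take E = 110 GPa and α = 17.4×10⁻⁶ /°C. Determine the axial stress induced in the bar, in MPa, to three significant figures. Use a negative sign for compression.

Free thermal expansion αLΔT = 17.4e-6 · 4380 · 121 = 9.222 mm.
The walls impose strain ε = −(9.222)/4380 = -2.1054e-03; σ = Eε = 110000 · -2.1054e-03 = -231.6 MPa.

-232 MPa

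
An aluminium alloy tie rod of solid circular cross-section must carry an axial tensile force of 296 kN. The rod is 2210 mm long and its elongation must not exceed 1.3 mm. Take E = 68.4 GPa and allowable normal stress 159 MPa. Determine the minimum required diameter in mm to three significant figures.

96.8 mm

Required area A ≥ P/σ_allow = 296000/159 = 1862 mm².
For a solid circular section, d ≥ √(4A/π) = 48.69 mm.
Elongation limit: A ≥ PL/(Eδ_allow) = 296000·2210/(68400·1.3) = 7357 mm² ⇒ d ≥ 96.78 mm.
The elongation limit governs.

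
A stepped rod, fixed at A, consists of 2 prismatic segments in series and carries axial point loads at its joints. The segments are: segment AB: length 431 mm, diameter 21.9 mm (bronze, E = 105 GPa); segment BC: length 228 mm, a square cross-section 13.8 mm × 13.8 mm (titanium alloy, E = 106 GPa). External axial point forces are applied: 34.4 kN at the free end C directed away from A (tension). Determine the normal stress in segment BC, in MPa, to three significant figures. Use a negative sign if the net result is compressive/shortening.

Internal axial forces (sectioning from the free end, tension +): N_BC = 34.4 kN, N_AB = 34.4 kN.
A_BC = 190.4 mm².
σ_BC = N_BC/A_BC = 34400/190.4 = 180.6 MPa.

181 MPa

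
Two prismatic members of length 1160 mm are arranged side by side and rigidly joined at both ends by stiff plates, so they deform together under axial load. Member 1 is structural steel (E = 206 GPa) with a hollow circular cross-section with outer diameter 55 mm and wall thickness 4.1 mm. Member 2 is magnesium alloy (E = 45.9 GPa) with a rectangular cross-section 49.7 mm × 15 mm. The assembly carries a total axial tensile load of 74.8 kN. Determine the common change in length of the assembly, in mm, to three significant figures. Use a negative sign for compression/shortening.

0.513 mm

A_1 = 655.6 mm².
A_2 = 745.5 mm².
Equal strain + equilibrium ⇒ each member carries load in proportion to AE: A₁E₁ = 135100000 N, A₂E₂ = 34220000 N, ΣAE = 169300000 N.
δ = PL/ΣAE = 74800·1160/169300000 = 0.5126 mm.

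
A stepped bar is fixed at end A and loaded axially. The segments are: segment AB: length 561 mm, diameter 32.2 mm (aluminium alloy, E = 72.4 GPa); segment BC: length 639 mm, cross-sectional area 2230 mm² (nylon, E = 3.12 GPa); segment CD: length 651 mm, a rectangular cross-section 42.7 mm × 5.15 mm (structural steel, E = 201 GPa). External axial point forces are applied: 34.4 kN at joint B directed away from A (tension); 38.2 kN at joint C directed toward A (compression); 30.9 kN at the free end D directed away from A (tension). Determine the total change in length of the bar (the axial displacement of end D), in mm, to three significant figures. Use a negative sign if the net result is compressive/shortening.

Internal axial forces (sectioning from the free end, tension +): N_CD = 30.9 kN, N_BC = -7.3 kN, N_AB = 27.1 kN.
A_AB = 814.3 mm².
A_CD = 219.9 mm².
δ_AB = 27100·561/(814.3·72400) = 0.2579 mm
δ_BC = -7300·639/(2230·3120) = -0.6704 mm
δ_CD = 30900·651/(219.9·201000) = 0.4551 mm
δ = Σδ_i = 0.04252 mm.

0.0425 mm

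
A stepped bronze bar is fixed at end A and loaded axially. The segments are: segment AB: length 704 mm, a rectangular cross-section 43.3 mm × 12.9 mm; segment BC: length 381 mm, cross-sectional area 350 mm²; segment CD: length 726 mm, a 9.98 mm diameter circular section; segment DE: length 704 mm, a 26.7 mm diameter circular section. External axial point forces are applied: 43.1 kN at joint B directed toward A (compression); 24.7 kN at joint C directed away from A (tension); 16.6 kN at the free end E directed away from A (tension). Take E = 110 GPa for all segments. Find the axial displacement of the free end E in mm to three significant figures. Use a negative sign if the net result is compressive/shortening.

Internal axial forces (sectioning from the free end, tension +): N_DE = 16.6 kN, N_CD = 16.6 kN, N_BC = 41.3 kN, N_AB = -1.8 kN.
A_AB = 558.6 mm².
A_CD = 78.23 mm².
A_DE = 559.9 mm².
δ_AB = -1800·704/(558.6·110000) = -0.02062 mm
δ_BC = 41300·381/(350·110000) = 0.4087 mm
δ_CD = 16600·726/(78.23·110000) = 1.401 mm
δ_DE = 16600·704/(559.9·110000) = 0.1897 mm
δ = Σδ_i = 1.978 mm.

1.98 mm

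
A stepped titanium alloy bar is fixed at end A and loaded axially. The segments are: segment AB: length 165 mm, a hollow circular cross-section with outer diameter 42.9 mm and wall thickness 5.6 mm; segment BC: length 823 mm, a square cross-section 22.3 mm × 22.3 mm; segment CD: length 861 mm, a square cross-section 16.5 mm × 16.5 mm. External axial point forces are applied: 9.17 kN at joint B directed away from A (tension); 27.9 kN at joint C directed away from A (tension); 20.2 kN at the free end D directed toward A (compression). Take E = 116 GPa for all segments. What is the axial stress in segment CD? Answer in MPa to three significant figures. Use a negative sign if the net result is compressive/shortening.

-74.2 MPa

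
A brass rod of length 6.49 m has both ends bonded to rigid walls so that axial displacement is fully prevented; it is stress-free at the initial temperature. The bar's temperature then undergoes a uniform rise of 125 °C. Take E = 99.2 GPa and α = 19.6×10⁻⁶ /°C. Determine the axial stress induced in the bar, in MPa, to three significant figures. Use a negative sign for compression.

-243 MPa

Free thermal expansion αLΔT = 19.6e-6 · 6490 · 125 = 15.9 mm.
The walls impose strain ε = −(15.9)/6490 = -2.4500e-03; σ = Eε = 99200 · -2.4500e-03 = -243 MPa.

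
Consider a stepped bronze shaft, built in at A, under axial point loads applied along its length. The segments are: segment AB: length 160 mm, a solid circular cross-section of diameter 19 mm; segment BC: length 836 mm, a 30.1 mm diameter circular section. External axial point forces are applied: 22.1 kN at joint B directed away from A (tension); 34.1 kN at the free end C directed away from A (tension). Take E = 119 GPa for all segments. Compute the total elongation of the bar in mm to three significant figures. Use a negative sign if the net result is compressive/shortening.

0.603 mm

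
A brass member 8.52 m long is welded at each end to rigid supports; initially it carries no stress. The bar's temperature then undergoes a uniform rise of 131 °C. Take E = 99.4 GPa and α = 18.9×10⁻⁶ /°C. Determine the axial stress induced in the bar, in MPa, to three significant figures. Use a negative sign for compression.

-246 MPa

Free thermal expansion αLΔT = 18.9e-6 · 8520 · 131 = 21.09 mm.
The walls impose strain ε = −(21.09)/8520 = -2.4759e-03; σ = Eε = 99400 · -2.4759e-03 = -246.1 MPa.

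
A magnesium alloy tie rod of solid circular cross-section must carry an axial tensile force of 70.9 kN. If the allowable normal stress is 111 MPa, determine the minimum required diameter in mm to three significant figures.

28.5 mm

Required area A ≥ P/σ_allow = 70900/111 = 638.7 mm².
For a solid circular section, d ≥ √(4A/π) = 28.52 mm.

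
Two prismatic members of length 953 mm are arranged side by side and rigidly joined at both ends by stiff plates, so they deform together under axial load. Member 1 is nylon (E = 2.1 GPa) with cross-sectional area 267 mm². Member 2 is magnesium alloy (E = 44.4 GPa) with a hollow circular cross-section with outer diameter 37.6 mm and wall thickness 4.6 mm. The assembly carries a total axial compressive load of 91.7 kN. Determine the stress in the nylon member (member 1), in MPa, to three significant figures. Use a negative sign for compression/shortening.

-8.86 MPa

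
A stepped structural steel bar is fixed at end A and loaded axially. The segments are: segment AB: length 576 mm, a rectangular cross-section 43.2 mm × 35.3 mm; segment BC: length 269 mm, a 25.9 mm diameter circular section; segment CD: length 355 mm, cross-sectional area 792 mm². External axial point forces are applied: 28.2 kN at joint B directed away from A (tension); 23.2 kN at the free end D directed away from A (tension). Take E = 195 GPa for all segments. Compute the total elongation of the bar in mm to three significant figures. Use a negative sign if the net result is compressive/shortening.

Internal axial forces (sectioning from the free end, tension +): N_CD = 23.2 kN, N_BC = 23.2 kN, N_AB = 51.4 kN.
A_AB = 1525 mm².
A_BC = 526.9 mm².
δ_AB = 51400·576/(1525·195000) = 0.09956 mm
δ_BC = 23200·269/(526.9·195000) = 0.06075 mm
δ_CD = 23200·355/(792·195000) = 0.05333 mm
δ = Σδ_i = 0.2136 mm.

0.214 mm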